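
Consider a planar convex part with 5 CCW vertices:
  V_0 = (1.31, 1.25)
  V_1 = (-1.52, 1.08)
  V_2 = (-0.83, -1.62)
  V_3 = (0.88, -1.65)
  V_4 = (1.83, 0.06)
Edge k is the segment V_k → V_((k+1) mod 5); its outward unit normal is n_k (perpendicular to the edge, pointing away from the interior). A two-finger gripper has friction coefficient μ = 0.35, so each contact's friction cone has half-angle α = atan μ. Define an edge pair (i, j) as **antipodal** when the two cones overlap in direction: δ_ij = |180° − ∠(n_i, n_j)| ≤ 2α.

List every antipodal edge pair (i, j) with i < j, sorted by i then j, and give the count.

count = 2; pairs: (0,2), (1,4)

α = atan 0.35 = 19.29°;  2α = 38.58°
n_0 = (-0.0600, +0.9982)
n_1 = (-0.9689, -0.2476)
n_2 = (-0.0175, -0.9998)
n_3 = (+0.8742, -0.4856)
n_4 = (+0.9163, +0.4004)
  (0,1): δ = 79.10°  ·
  (0,2): δ = 4.44°  ✓
  (0,3): δ = 57.51°  ·
  (0,4): δ = 110.17°  ·
  (1,2): δ = 105.34°  ·
  (1,3): δ = 43.39°  ·
  (1,4): δ = 9.27°  ✓
  (2,3): δ = 118.05°  ·
  (2,4): δ = 65.39°  ·
  (3,4): δ = 127.34°  ·
antipodal pairs: 2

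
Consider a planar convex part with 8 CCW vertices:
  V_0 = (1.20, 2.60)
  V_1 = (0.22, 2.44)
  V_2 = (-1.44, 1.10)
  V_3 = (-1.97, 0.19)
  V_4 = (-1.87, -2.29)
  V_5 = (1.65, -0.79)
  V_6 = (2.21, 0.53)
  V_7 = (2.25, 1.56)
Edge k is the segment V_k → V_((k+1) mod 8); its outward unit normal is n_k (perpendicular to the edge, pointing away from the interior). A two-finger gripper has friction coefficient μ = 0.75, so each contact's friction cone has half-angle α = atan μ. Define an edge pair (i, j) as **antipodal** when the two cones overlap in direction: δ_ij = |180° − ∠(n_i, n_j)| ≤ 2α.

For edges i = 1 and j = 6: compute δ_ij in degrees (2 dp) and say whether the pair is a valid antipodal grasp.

α = atan 0.75 = 36.87°;  2α = 73.74°
edge 1: e_1 = (-1.66, -1.34);  n_1 = (-0.6281, +0.7781)
edge 6: e_6 = (+0.04, +1.03);  n_6 = (+0.9992, -0.0388)
∠(n_1, n_6) = 131.14°
δ = |180° − 131.14°| = 48.86°
48.86° ≤ 2α = 73.74°  →  valid

δ = 48.86°, valid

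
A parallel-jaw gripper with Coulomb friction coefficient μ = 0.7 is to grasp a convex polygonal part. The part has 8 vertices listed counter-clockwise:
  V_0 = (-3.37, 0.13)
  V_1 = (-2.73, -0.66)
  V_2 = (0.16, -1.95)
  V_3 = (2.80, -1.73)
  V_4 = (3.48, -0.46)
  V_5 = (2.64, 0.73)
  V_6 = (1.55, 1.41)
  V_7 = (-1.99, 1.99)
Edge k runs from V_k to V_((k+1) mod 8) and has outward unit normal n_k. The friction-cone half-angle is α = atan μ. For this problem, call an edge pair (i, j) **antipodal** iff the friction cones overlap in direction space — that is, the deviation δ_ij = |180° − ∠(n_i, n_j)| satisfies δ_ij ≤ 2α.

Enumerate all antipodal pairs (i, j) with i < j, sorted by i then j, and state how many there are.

count = 12; pairs: (0,3), (0,4), (0,5), (0,6), (1,4), (1,5), (1,6), (2,4), (2,5), (2,6), (2,7), (3,7)

α = atan 0.7 = 34.99°;  2α = 69.98°
n_0 = (-0.7770, -0.6295)
n_1 = (-0.4076, -0.9132)
n_2 = (+0.0830, -0.9965)
n_3 = (+0.8816, -0.4720)
n_4 = (+0.8170, +0.5767)
n_5 = (+0.5293, +0.8484)
n_6 = (+0.1617, +0.9868)
n_7 = (-0.8031, +0.5958)
  (0,1): δ = 153.07°  ·
  (0,2): δ = 124.25°  ·
  (0,3): δ = 67.18°  ✓
  (0,4): δ = 3.79°  ✓
  (0,5): δ = 19.03°  ✓
  (0,6): δ = 41.68°  ✓
  (0,7): δ = 104.42°  ·
  (1,2): δ = 151.18°  ·
  (1,3): δ = 94.11°  ·
  (1,4): δ = 30.73°  ✓
  (1,5): δ = 7.90°  ✓
  (1,6): δ = 14.75°  ✓
  (1,7): δ = 77.48°  ·
  (2,3): δ = 122.93°  ·
  (2,4): δ = 59.55°  ✓
  (2,5): δ = 36.72°  ✓
  (2,6): δ = 14.07°  ✓
  (2,7): δ = 48.66°  ✓
  (3,4): δ = 116.62°  ·
  (3,5): δ = 93.79°  ·
  (3,6): δ = 71.14°  ·
  (3,7): δ = 8.41°  ✓
  (4,5): δ = 157.18°  ·
  (4,6): δ = 134.52°  ·
  (4,7): δ = 71.79°  ·
  (5,6): δ = 157.35°  ·
  (5,7): δ = 94.61°  ·
  (6,7): δ = 117.27°  ·
antipodal pairs: 12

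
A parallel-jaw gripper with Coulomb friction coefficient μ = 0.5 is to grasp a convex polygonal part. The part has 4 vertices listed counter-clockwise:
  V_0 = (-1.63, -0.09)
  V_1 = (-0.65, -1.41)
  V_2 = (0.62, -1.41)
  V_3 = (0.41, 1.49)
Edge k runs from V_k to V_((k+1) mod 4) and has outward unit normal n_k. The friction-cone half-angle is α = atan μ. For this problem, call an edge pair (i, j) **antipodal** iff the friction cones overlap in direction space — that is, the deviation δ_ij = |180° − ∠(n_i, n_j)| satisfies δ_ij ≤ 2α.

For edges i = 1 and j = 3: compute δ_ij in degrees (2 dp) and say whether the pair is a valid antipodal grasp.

δ = 37.76°, valid

α = atan 0.5 = 26.57°;  2α = 53.13°
edge 1: e_1 = (+1.27, +0.00);  n_1 = (+0.0000, -1.0000)
edge 3: e_3 = (-2.04, -1.58);  n_3 = (-0.6123, +0.7906)
∠(n_1, n_3) = 142.24°
δ = |180° − 142.24°| = 37.76°
37.76° ≤ 2α = 53.13°  →  valid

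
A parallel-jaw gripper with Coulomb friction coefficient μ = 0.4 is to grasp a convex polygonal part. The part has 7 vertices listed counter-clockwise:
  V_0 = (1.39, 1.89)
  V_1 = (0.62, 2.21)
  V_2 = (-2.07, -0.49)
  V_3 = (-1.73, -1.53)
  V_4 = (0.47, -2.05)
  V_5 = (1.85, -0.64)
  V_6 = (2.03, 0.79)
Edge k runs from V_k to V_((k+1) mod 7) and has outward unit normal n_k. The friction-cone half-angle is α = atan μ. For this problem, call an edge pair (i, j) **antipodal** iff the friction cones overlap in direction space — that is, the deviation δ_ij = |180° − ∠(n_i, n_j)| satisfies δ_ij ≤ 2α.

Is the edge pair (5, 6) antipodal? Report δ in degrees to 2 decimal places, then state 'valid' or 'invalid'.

δ = 142.63°, invalid

α = atan 0.4 = 21.80°;  2α = 43.60°
edge 5: e_5 = (+0.18, +1.43);  n_5 = (+0.9922, -0.1249)
edge 6: e_6 = (-0.64, +1.10);  n_6 = (+0.8643, +0.5029)
∠(n_5, n_6) = 37.37°
δ = |180° − 37.37°| = 142.63°
142.63° > 2α = 43.60°  →  invalid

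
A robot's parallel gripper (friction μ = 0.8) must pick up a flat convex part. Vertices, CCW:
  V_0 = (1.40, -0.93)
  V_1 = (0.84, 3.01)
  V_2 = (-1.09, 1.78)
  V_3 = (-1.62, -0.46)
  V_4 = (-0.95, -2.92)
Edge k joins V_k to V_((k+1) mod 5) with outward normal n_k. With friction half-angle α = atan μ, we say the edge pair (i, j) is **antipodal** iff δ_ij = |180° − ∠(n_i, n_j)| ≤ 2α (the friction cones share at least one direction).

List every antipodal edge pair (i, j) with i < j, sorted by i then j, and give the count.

α = atan 0.8 = 38.66°;  2α = 77.32°
n_0 = (+0.9900, +0.1407)
n_1 = (-0.5374, +0.8433)
n_2 = (-0.9731, +0.2302)
n_3 = (-0.9649, -0.2628)
n_4 = (+0.6462, -0.7631)
  (0,1): δ = 65.58°  ✓
  (0,2): δ = 21.40°  ✓
  (0,3): δ = 7.15°  ✓
  (0,4): δ = 122.17°  ·
  (1,2): δ = 135.82°  ·
  (1,3): δ = 107.27°  ·
  (1,4): δ = 7.75°  ✓
  (2,3): δ = 151.45°  ·
  (2,4): δ = 36.43°  ✓
  (3,4): δ = 64.98°  ✓
antipodal pairs: 6

count = 6; pairs: (0,1), (0,2), (0,3), (1,4), (2,4), (3,4)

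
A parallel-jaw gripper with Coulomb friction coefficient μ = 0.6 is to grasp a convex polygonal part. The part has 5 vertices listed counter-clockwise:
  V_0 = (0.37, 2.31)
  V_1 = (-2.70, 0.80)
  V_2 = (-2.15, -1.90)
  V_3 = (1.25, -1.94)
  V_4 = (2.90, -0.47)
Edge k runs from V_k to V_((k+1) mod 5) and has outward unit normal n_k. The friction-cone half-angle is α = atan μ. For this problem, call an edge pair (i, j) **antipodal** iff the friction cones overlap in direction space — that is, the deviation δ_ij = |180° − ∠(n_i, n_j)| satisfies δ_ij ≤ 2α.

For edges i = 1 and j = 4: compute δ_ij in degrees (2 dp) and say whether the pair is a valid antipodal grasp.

δ = 30.79°, valid

α = atan 0.6 = 30.96°;  2α = 61.93°
edge 1: e_1 = (+0.55, -2.70);  n_1 = (-0.9799, -0.1996)
edge 4: e_4 = (-2.53, +2.78);  n_4 = (+0.7396, +0.6731)
∠(n_1, n_4) = 149.21°
δ = |180° − 149.21°| = 30.79°
30.79° ≤ 2α = 61.93°  →  valid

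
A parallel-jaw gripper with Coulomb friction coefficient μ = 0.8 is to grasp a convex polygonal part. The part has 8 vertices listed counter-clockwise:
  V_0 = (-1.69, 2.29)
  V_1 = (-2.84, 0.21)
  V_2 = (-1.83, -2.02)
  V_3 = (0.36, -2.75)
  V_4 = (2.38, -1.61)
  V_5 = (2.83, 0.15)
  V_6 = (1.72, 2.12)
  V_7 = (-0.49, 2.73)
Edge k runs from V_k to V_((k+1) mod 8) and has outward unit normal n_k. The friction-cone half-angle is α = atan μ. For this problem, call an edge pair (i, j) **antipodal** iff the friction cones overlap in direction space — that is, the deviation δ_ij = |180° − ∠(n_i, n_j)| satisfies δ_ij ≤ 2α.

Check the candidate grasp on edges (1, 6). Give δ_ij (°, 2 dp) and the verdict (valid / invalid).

α = atan 0.8 = 38.66°;  2α = 77.32°
edge 1: e_1 = (+1.01, -2.23);  n_1 = (-0.9109, -0.4126)
edge 6: e_6 = (-2.21, +0.61);  n_6 = (+0.2661, +0.9640)
∠(n_1, n_6) = 129.80°
δ = |180° − 129.80°| = 50.20°
50.20° ≤ 2α = 77.32°  →  valid

δ = 50.20°, valid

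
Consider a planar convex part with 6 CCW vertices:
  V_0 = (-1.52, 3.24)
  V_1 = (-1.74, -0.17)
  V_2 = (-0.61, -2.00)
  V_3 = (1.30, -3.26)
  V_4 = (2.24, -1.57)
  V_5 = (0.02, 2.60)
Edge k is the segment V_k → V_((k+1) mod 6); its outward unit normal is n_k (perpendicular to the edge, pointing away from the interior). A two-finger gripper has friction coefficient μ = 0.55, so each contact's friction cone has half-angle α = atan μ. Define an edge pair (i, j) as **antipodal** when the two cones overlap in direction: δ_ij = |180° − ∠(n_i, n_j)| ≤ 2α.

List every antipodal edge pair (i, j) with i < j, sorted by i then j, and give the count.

α = atan 0.55 = 28.81°;  2α = 57.62°
n_0 = (-0.9979, +0.0644)
n_1 = (-0.8509, -0.5254)
n_2 = (-0.5507, -0.8347)
n_3 = (+0.8739, -0.4861)
n_4 = (+0.8827, +0.4699)
n_5 = (+0.3838, +0.9234)
  (0,1): δ = 144.61°  ·
  (0,2): δ = 119.72°  ·
  (0,3): δ = 25.39°  ✓
  (0,4): δ = 31.72°  ✓
  (0,5): δ = 71.12°  ·
  (1,2): δ = 155.11°  ·
  (1,3): δ = 60.78°  ·
  (1,4): δ = 3.67°  ✓
  (1,5): δ = 35.74°  ✓
  (2,3): δ = 85.67°  ·
  (2,4): δ = 28.56°  ✓
  (2,5): δ = 10.85°  ✓
  (3,4): δ = 122.89°  ·
  (3,5): δ = 83.48°  ·
  (4,5): δ = 140.60°  ·
antipodal pairs: 6

count = 6; pairs: (0,3), (0,4), (1,4), (1,5), (2,4), (2,5)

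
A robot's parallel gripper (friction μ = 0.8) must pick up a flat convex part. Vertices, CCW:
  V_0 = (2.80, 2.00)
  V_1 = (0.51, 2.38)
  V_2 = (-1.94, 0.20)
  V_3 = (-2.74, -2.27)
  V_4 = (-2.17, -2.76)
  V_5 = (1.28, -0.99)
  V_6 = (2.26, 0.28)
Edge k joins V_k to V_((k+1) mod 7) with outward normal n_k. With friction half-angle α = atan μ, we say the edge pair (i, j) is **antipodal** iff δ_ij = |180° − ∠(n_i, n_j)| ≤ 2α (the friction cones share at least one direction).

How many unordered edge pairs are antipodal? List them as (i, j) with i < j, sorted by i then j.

α = atan 0.8 = 38.66°;  2α = 77.32°
n_0 = (+0.1637, +0.9865)
n_1 = (-0.6647, +0.7471)
n_2 = (-0.9513, +0.3081)
n_3 = (-0.6519, -0.7583)
n_4 = (+0.4565, -0.8897)
n_5 = (+0.7917, -0.6109)
n_6 = (+0.9541, -0.2995)
  (0,1): δ = 128.92°  ·
  (0,2): δ = 98.52°  ·
  (0,3): δ = 31.26°  ✓
  (0,4): δ = 36.58°  ✓
  (0,5): δ = 61.77°  ✓
  (0,6): δ = 81.99°  ·
  (1,2): δ = 149.61°  ·
  (1,3): δ = 82.35°  ·
  (1,4): δ = 14.50°  ✓
  (1,5): δ = 10.68°  ✓
  (1,6): δ = 30.91°  ✓
  (2,3): δ = 112.74°  ·
  (2,4): δ = 44.89°  ✓
  (2,5): δ = 19.71°  ✓
  (2,6): δ = 0.52°  ✓
  (3,4): δ = 112.16°  ·
  (3,5): δ = 86.97°  ·
  (3,6): δ = 66.75°  ✓
  (4,5): δ = 154.82°  ·
  (4,6): δ = 134.59°  ·
  (5,6): δ = 159.77°  ·
antipodal pairs: 10

count = 10; pairs: (0,3), (0,4), (0,5), (1,4), (1,5), (1,6), (2,4), (2,5), (2,6), (3,6)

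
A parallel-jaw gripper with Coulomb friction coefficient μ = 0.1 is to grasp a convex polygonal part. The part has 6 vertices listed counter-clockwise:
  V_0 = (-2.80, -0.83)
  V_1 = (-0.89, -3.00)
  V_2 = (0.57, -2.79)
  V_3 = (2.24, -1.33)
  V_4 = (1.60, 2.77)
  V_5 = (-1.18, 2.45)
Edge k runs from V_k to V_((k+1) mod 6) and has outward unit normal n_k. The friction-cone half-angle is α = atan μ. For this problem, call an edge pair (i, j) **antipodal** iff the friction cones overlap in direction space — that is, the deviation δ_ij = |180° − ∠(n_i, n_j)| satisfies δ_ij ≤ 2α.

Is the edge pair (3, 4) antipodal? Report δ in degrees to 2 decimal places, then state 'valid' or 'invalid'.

δ = 92.31°, invalid

α = atan 0.1 = 5.71°;  2α = 11.42°
edge 3: e_3 = (-0.64, +4.10);  n_3 = (+0.9880, +0.1542)
edge 4: e_4 = (-2.78, -0.32);  n_4 = (-0.1144, +0.9934)
∠(n_3, n_4) = 87.69°
δ = |180° − 87.69°| = 92.31°
92.31° > 2α = 11.42°  →  invalid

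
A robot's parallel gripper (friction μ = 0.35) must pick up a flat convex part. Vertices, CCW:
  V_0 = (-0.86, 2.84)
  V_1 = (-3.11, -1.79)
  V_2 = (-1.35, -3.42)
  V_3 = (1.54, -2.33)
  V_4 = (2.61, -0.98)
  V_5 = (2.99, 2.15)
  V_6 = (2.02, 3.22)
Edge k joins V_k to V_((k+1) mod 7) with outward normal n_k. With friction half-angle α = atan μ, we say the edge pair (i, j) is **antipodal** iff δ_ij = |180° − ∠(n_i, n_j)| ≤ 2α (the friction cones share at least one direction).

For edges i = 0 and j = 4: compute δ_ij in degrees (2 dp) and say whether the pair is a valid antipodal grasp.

δ = 19.00°, valid

α = atan 0.35 = 19.29°;  2α = 38.58°
edge 0: e_0 = (-2.25, -4.63);  n_0 = (-0.8994, +0.4371)
edge 4: e_4 = (+0.38, +3.13);  n_4 = (+0.9927, -0.1205)
∠(n_0, n_4) = 161.00°
δ = |180° − 161.00°| = 19.00°
19.00° ≤ 2α = 38.58°  →  valid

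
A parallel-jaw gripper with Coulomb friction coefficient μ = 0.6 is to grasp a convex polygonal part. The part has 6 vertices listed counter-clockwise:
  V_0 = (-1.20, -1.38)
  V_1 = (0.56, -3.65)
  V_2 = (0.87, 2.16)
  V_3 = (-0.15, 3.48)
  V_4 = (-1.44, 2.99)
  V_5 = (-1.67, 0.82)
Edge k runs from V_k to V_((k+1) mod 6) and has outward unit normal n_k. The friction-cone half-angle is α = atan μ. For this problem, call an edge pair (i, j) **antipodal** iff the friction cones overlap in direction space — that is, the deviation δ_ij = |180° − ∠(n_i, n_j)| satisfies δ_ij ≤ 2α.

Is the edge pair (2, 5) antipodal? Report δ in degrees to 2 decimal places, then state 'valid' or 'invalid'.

α = atan 0.6 = 30.96°;  2α = 61.93°
edge 2: e_2 = (-1.02, +1.32);  n_2 = (+0.7913, +0.6114)
edge 5: e_5 = (+0.47, -2.20);  n_5 = (-0.9779, -0.2089)
∠(n_2, n_5) = 154.36°
δ = |180° − 154.36°| = 25.64°
25.64° ≤ 2α = 61.93°  →  valid

δ = 25.64°, valid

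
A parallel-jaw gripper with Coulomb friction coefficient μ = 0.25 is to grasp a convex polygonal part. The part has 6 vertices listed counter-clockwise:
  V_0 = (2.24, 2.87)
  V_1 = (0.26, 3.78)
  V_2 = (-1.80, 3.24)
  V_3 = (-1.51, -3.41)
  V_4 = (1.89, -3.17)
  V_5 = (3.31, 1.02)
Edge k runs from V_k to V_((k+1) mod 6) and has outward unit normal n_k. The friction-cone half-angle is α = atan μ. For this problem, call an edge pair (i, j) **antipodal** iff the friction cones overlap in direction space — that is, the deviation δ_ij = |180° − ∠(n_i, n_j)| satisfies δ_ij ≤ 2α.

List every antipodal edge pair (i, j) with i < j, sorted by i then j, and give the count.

α = atan 0.25 = 14.04°;  2α = 28.07°
n_0 = (+0.4176, +0.9086)
n_1 = (-0.2536, +0.9673)
n_2 = (-0.9991, -0.0436)
n_3 = (+0.0704, -0.9975)
n_4 = (+0.9471, -0.3210)
n_5 = (+0.8656, +0.5007)
  (0,1): δ = 140.63°  ·
  (0,2): δ = 62.82°  ·
  (0,3): δ = 28.72°  ·
  (0,4): δ = 95.96°  ·
  (0,5): δ = 144.73°  ·
  (1,2): δ = 102.19°  ·
  (1,3): δ = 10.65°  ✓
  (1,4): δ = 56.59°  ·
  (1,5): δ = 105.36°  ·
  (2,3): δ = 88.46°  ·
  (2,4): δ = 21.22°  ✓
  (2,5): δ = 27.55°  ✓
  (3,4): δ = 112.76°  ·
  (3,5): δ = 63.99°  ·
  (4,5): δ = 131.23°  ·
antipodal pairs: 3

count = 3; pairs: (1,3), (2,4), (2,5)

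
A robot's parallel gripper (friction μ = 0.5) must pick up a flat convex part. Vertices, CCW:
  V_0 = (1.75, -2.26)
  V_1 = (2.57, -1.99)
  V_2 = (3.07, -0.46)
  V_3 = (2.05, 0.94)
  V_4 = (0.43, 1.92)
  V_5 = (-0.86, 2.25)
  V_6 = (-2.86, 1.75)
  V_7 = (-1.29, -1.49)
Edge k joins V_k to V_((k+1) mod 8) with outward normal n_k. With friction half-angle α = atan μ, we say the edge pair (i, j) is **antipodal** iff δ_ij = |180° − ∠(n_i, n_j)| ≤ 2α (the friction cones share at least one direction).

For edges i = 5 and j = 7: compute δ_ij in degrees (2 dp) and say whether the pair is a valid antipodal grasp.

δ = 28.25°, valid

α = atan 0.5 = 26.57°;  2α = 53.13°
edge 5: e_5 = (-2.00, -0.50);  n_5 = (-0.2425, +0.9701)
edge 7: e_7 = (+3.04, -0.77);  n_7 = (-0.2455, -0.9694)
∠(n_5, n_7) = 151.75°
δ = |180° − 151.75°| = 28.25°
28.25° ≤ 2α = 53.13°  →  valid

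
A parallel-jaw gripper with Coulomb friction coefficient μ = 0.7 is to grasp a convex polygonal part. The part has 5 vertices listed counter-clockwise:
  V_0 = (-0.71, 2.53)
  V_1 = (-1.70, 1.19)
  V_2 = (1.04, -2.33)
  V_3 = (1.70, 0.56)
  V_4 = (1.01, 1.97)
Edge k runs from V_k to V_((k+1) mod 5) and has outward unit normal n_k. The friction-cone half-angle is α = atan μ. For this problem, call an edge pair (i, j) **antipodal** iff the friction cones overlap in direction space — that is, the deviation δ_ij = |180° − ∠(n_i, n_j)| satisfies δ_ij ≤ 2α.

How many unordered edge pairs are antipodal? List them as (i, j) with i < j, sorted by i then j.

count = 5; pairs: (0,2), (0,3), (1,2), (1,3), (1,4)

α = atan 0.7 = 34.99°;  2α = 69.98°
n_0 = (-0.8043, +0.5942)
n_1 = (-0.7891, -0.6143)
n_2 = (+0.9749, -0.2226)
n_3 = (+0.8982, +0.4396)
n_4 = (+0.3096, +0.9509)
  (0,1): δ = 105.65°  ·
  (0,2): δ = 23.59°  ✓
  (0,3): δ = 62.53°  ✓
  (0,4): δ = 108.42°  ·
  (1,2): δ = 50.76°  ✓
  (1,3): δ = 11.82°  ✓
  (1,4): δ = 34.07°  ✓
  (2,3): δ = 141.06°  ·
  (2,4): δ = 95.17°  ·
  (3,4): δ = 134.11°  ·
antipodal pairs: 5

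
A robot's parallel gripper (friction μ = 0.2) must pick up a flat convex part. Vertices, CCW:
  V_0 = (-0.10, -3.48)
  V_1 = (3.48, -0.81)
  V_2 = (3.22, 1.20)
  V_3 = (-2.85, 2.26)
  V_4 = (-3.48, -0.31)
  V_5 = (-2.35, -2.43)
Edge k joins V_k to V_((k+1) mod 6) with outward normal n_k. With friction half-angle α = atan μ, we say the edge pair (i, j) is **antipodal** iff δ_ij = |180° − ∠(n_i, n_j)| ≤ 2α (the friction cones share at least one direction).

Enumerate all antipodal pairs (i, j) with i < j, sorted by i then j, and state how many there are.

count = 3; pairs: (1,3), (1,4), (2,5)

α = atan 0.2 = 11.31°;  2α = 22.62°
n_0 = (+0.5978, -0.8016)
n_1 = (+0.9917, +0.1283)
n_2 = (+0.1720, +0.9851)
n_3 = (-0.9712, +0.2381)
n_4 = (-0.8825, -0.4704)
n_5 = (-0.4229, -0.9062)
  (0,1): δ = 119.35°  ·
  (0,2): δ = 46.62°  ·
  (0,3): δ = 39.51°  ·
  (0,4): δ = 81.34°  ·
  (0,5): δ = 118.27°  ·
  (1,2): δ = 107.28°  ·
  (1,3): δ = 21.14°  ✓
  (1,4): δ = 20.69°  ✓
  (1,5): δ = 57.61°  ·
  (2,3): δ = 93.87°  ·
  (2,4): δ = 52.04°  ·
  (2,5): δ = 15.11°  ✓
  (3,4): δ = 138.17°  ·
  (3,5): δ = 101.24°  ·
  (4,5): δ = 143.08°  ·
antipodal pairs: 3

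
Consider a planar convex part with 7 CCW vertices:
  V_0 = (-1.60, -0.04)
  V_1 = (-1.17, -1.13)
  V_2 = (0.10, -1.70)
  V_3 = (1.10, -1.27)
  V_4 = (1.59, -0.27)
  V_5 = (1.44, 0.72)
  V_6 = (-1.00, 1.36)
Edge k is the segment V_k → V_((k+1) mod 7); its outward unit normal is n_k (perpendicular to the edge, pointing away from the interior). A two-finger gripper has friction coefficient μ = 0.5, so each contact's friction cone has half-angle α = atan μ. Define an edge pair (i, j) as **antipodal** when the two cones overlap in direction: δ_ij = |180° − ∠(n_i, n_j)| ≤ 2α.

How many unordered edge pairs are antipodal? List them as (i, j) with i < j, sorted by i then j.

count = 7; pairs: (0,3), (0,4), (1,5), (2,5), (2,6), (3,6), (4,6)

α = atan 0.5 = 26.57°;  2α = 53.13°
n_0 = (-0.9302, -0.3670)
n_1 = (-0.4095, -0.9123)
n_2 = (+0.3950, -0.9187)
n_3 = (+0.8980, -0.4400)
n_4 = (+0.9887, +0.1498)
n_5 = (+0.2537, +0.9673)
n_6 = (-0.9191, +0.3939)
  (0,1): δ = 135.70°  ·
  (0,2): δ = 88.26°  ·
  (0,3): δ = 47.63°  ✓
  (0,4): δ = 12.91°  ✓
  (0,5): δ = 53.77°  ·
  (0,6): δ = 135.27°  ·
  (1,2): δ = 132.56°  ·
  (1,3): δ = 91.93°  ·
  (1,4): δ = 57.21°  ·
  (1,5): δ = 9.47°  ✓
  (1,6): δ = 90.97°  ·
  (2,3): δ = 139.37°  ·
  (2,4): δ = 104.65°  ·
  (2,5): δ = 37.97°  ✓
  (2,6): δ = 43.53°  ✓
  (3,4): δ = 145.28°  ·
  (3,5): δ = 78.59°  ·
  (3,6): δ = 2.91°  ✓
  (4,5): δ = 113.31°  ·
  (4,6): δ = 31.81°  ✓
  (5,6): δ = 98.50°  ·
antipodal pairs: 7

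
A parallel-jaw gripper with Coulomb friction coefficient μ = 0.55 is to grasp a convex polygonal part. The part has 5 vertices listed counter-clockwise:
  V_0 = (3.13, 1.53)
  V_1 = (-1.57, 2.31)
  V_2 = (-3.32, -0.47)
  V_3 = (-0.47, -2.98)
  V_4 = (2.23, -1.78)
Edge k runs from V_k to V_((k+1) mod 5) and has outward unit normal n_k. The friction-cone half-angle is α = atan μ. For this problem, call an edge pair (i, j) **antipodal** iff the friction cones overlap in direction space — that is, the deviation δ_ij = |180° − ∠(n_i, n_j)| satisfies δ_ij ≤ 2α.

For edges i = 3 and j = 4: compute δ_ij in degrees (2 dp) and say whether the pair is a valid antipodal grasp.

δ = 129.17°, invalid

α = atan 0.55 = 28.81°;  2α = 57.62°
edge 3: e_3 = (+2.70, +1.20);  n_3 = (+0.4061, -0.9138)
edge 4: e_4 = (+0.90, +3.31);  n_4 = (+0.9650, -0.2624)
∠(n_3, n_4) = 50.83°
δ = |180° − 50.83°| = 129.17°
129.17° > 2α = 57.62°  →  invalid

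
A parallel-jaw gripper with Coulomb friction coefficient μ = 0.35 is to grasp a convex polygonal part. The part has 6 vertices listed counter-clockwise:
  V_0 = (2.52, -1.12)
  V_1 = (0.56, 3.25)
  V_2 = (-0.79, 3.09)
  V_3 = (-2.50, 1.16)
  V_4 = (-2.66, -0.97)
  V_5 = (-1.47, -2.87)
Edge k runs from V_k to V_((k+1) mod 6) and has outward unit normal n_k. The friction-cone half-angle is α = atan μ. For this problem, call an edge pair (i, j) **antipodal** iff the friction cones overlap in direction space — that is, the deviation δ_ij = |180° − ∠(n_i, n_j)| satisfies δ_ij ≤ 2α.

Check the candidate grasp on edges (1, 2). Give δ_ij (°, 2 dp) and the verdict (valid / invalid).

α = atan 0.35 = 19.29°;  2α = 38.58°
edge 1: e_1 = (-1.35, -0.16);  n_1 = (-0.1177, +0.9930)
edge 2: e_2 = (-1.71, -1.93);  n_2 = (-0.7485, +0.6632)
∠(n_1, n_2) = 41.70°
δ = |180° − 41.70°| = 138.30°
138.30° > 2α = 38.58°  →  invalid

δ = 138.30°, invalid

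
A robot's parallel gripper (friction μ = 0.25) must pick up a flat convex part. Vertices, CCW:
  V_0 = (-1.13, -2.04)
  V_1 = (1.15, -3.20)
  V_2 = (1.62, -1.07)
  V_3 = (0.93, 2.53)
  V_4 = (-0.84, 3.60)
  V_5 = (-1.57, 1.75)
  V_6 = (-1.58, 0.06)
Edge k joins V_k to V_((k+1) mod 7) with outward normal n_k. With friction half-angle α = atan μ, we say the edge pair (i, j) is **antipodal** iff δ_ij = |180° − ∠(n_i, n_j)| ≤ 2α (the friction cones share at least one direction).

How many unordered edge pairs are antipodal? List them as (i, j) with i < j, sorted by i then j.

count = 6; pairs: (0,3), (1,4), (1,5), (1,6), (2,5), (2,6)

α = atan 0.25 = 14.04°;  2α = 28.07°
n_0 = (-0.4535, -0.8913)
n_1 = (+0.9765, -0.2155)
n_2 = (+0.9821, +0.1882)
n_3 = (+0.5173, +0.8558)
n_4 = (-0.9302, +0.3671)
n_5 = (-1.0000, +0.0059)
n_6 = (-0.9778, -0.2095)
  (0,1): δ = 75.48°  ·
  (0,2): δ = 52.18°  ·
  (0,3): δ = 4.19°  ✓
  (0,4): δ = 95.43°  ·
  (0,5): δ = 116.63°  ·
  (0,6): δ = 129.06°  ·
  (1,2): δ = 156.71°  ·
  (1,3): δ = 108.71°  ·
  (1,4): δ = 9.09°  ✓
  (1,5): δ = 12.10°  ✓
  (1,6): δ = 24.54°  ✓
  (2,3): δ = 132.00°  ·
  (2,4): δ = 32.38°  ·
  (2,5): δ = 11.19°  ✓
  (2,6): δ = 1.24°  ✓
  (3,4): δ = 80.38°  ·
  (3,5): δ = 59.19°  ·
  (3,6): δ = 46.75°  ·
  (4,5): δ = 158.81°  ·
  (4,6): δ = 146.37°  ·
  (5,6): δ = 167.57°  ·
antipodal pairs: 6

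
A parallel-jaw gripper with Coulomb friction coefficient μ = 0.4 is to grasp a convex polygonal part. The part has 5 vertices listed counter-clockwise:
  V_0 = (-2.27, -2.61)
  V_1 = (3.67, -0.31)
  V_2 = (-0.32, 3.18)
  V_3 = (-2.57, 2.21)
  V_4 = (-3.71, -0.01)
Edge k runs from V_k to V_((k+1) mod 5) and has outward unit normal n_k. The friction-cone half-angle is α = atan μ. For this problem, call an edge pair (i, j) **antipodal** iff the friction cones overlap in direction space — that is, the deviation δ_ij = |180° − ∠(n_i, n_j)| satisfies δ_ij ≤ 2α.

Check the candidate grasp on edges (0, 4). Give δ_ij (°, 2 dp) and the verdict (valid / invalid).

α = atan 0.4 = 21.80°;  2α = 43.60°
edge 0: e_0 = (+5.94, +2.30);  n_0 = (+0.3611, -0.9325)
edge 4: e_4 = (+1.44, -2.60);  n_4 = (-0.8748, -0.4845)
∠(n_0, n_4) = 82.19°
δ = |180° − 82.19°| = 97.81°
97.81° > 2α = 43.60°  →  invalid

δ = 97.81°, invalid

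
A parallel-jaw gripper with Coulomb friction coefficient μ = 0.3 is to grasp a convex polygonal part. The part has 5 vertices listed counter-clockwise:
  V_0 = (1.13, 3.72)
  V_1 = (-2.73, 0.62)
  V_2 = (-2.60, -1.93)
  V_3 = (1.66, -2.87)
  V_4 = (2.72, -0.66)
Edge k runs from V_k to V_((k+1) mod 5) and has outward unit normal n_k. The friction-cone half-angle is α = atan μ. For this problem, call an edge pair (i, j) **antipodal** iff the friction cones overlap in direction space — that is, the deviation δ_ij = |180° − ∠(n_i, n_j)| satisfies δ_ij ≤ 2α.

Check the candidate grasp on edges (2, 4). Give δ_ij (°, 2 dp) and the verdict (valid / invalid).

δ = 57.61°, invalid

α = atan 0.3 = 16.70°;  2α = 33.40°
edge 2: e_2 = (+4.26, -0.94);  n_2 = (-0.2155, -0.9765)
edge 4: e_4 = (-1.59, +4.38);  n_4 = (+0.9400, +0.3412)
∠(n_2, n_4) = 122.39°
δ = |180° − 122.39°| = 57.61°
57.61° > 2α = 33.40°  →  invalid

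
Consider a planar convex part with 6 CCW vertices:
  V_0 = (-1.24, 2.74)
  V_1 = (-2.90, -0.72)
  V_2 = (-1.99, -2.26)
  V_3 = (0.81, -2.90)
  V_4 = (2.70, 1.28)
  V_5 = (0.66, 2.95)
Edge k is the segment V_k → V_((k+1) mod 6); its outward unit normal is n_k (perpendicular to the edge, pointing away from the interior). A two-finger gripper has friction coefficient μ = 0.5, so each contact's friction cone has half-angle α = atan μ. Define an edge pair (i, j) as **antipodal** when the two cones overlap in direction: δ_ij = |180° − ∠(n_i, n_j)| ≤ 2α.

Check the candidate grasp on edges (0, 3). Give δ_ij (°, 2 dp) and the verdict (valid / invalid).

δ = 1.30°, valid

α = atan 0.5 = 26.57°;  2α = 53.13°
edge 0: e_0 = (-1.66, -3.46);  n_0 = (-0.9016, +0.4326)
edge 3: e_3 = (+1.89, +4.18);  n_3 = (+0.9112, -0.4120)
∠(n_0, n_3) = 178.70°
δ = |180° − 178.70°| = 1.30°
1.30° ≤ 2α = 53.13°  →  valid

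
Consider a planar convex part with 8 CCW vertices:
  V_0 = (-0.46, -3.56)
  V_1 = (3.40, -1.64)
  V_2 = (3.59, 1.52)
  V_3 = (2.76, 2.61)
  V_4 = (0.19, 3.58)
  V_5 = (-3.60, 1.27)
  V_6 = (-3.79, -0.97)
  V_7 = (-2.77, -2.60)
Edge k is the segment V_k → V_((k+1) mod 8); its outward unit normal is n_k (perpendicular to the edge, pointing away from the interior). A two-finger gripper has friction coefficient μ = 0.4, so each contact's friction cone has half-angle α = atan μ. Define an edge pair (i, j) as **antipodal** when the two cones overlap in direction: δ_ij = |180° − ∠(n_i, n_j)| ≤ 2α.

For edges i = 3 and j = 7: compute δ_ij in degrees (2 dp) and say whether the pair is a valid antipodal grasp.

δ = 1.89°, valid

α = atan 0.4 = 21.80°;  2α = 43.60°
edge 3: e_3 = (-2.57, +0.97);  n_3 = (+0.3531, +0.9356)
edge 7: e_7 = (+2.31, -0.96);  n_7 = (-0.3838, -0.9234)
∠(n_3, n_7) = 178.11°
δ = |180° − 178.11°| = 1.89°
1.89° ≤ 2α = 43.60°  →  valid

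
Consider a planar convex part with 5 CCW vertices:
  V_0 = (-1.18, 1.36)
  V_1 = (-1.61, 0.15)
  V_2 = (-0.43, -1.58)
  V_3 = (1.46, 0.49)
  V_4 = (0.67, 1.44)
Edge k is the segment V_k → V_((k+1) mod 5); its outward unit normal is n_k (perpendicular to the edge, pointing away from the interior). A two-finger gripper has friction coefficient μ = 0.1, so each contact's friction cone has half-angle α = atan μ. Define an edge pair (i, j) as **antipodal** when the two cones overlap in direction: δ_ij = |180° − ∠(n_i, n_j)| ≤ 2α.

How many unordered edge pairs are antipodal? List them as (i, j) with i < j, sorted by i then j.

count = 1; pairs: (1,3)

α = atan 0.1 = 5.71°;  2α = 11.42°
n_0 = (-0.9423, +0.3349)
n_1 = (-0.8261, -0.5635)
n_2 = (+0.7385, -0.6743)
n_3 = (+0.7689, +0.6394)
n_4 = (-0.0432, +0.9991)
  (0,1): δ = 126.14°  ·
  (0,2): δ = 22.83°  ·
  (0,3): δ = 59.31°  ·
  (0,4): δ = 112.04°  ·
  (1,2): δ = 76.69°  ·
  (1,3): δ = 5.45°  ✓
  (1,4): δ = 58.18°  ·
  (2,3): δ = 97.86°  ·
  (2,4): δ = 45.13°  ·
  (3,4): δ = 127.27°  ·
antipodal pairs: 1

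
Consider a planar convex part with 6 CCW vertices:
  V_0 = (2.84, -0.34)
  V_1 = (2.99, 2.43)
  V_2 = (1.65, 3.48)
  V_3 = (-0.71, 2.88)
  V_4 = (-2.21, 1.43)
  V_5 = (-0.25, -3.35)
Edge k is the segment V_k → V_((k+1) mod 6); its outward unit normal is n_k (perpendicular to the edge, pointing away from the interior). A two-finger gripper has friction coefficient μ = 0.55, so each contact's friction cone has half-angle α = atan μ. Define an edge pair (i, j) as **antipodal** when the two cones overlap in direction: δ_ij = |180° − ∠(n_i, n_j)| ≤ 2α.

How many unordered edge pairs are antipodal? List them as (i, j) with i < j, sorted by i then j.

count = 5; pairs: (0,3), (0,4), (1,4), (2,5), (3,5)

α = atan 0.55 = 28.81°;  2α = 57.62°
n_0 = (+0.9985, -0.0541)
n_1 = (+0.6168, +0.7871)
n_2 = (-0.2464, +0.9692)
n_3 = (-0.6950, +0.7190)
n_4 = (-0.9252, -0.3794)
n_5 = (+0.6978, -0.7163)
  (0,1): δ = 124.98°  ·
  (0,2): δ = 72.64°  ·
  (0,3): δ = 42.87°  ✓
  (0,4): δ = 25.40°  ✓
  (0,5): δ = 137.35°  ·
  (1,2): δ = 127.65°  ·
  (1,3): δ = 97.89°  ·
  (1,4): δ = 29.62°  ✓
  (1,5): δ = 82.33°  ·
  (2,3): δ = 150.24°  ·
  (2,4): δ = 81.97°  ·
  (2,5): δ = 29.98°  ✓
  (3,4): δ = 111.73°  ·
  (3,5): δ = 0.22°  ✓
  (4,5): δ = 68.05°  ·
antipodal pairs: 5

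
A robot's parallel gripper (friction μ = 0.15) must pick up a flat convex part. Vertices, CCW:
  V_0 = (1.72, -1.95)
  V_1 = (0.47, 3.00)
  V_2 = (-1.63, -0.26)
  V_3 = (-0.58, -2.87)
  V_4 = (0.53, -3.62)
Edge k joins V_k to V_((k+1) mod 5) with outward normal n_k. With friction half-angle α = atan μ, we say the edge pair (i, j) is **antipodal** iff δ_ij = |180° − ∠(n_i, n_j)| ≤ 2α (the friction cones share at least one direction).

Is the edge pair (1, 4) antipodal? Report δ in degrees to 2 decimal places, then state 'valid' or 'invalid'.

α = atan 0.15 = 8.53°;  2α = 17.06°
edge 1: e_1 = (-2.10, -3.26);  n_1 = (-0.8407, +0.5415)
edge 4: e_4 = (+1.19, +1.67);  n_4 = (+0.8144, -0.5803)
∠(n_1, n_4) = 177.32°
δ = |180° − 177.32°| = 2.68°
2.68° ≤ 2α = 17.06°  →  valid

δ = 2.68°, valid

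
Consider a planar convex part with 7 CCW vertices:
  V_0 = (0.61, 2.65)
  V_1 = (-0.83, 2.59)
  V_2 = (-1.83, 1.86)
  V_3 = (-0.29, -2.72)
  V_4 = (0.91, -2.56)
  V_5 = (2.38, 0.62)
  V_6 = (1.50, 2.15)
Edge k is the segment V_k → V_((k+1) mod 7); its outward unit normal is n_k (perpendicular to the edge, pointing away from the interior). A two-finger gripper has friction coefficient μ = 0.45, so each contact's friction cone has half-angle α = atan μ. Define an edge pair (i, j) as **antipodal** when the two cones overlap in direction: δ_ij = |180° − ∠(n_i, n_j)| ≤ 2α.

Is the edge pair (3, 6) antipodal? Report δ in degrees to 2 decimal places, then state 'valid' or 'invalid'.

α = atan 0.45 = 24.23°;  2α = 48.46°
edge 3: e_3 = (+1.20, +0.16);  n_3 = (+0.1322, -0.9912)
edge 6: e_6 = (-0.89, +0.50);  n_6 = (+0.4898, +0.8718)
∠(n_3, n_6) = 143.08°
δ = |180° − 143.08°| = 36.92°
36.92° ≤ 2α = 48.46°  →  valid

δ = 36.92°, valid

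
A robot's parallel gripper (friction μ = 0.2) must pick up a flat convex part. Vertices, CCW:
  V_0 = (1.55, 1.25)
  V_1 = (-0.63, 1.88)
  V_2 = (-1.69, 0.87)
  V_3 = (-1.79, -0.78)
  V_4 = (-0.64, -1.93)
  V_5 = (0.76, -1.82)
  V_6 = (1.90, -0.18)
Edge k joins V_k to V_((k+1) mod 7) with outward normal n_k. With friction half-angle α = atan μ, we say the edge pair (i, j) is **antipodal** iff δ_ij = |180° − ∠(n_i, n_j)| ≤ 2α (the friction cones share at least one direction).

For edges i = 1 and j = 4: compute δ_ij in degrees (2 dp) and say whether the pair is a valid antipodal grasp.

α = atan 0.2 = 11.31°;  2α = 22.62°
edge 1: e_1 = (-1.06, -1.01);  n_1 = (-0.6898, +0.7240)
edge 4: e_4 = (+1.40, +0.11);  n_4 = (+0.0783, -0.9969)
∠(n_1, n_4) = 140.88°
δ = |180° − 140.88°| = 39.12°
39.12° > 2α = 22.62°  →  invalid

δ = 39.12°, invalid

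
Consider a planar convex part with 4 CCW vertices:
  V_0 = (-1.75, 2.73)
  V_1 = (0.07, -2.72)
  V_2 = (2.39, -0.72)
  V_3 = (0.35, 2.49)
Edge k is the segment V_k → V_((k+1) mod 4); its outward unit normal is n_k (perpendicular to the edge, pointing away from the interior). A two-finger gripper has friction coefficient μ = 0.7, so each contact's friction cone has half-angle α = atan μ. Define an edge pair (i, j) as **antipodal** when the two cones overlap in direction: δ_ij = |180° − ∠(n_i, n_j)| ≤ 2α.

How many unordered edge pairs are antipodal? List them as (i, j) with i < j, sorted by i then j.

count = 4; pairs: (0,1), (0,2), (0,3), (1,3)

α = atan 0.7 = 34.99°;  2α = 69.98°
n_0 = (-0.9485, -0.3167)
n_1 = (+0.6529, -0.7574)
n_2 = (+0.8440, +0.5364)
n_3 = (+0.1135, +0.9935)
  (0,1): δ = 67.70°  ✓
  (0,2): δ = 13.97°  ✓
  (0,3): δ = 65.01°  ✓
  (1,2): δ = 98.33°  ·
  (1,3): δ = 47.28°  ✓
  (2,3): δ = 128.96°  ·
antipodal pairs: 4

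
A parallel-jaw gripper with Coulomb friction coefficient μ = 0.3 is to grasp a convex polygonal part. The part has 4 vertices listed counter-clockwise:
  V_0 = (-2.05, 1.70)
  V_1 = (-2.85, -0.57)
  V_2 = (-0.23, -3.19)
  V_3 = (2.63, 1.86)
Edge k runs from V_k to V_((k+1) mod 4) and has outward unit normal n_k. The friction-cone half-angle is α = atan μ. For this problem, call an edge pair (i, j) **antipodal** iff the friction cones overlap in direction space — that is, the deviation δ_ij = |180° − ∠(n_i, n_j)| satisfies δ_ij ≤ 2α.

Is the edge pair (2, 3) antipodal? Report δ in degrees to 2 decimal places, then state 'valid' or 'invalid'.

δ = 58.52°, invalid

α = atan 0.3 = 16.70°;  2α = 33.40°
edge 2: e_2 = (+2.86, +5.05);  n_2 = (+0.8701, -0.4928)
edge 3: e_3 = (-4.68, -0.16);  n_3 = (-0.0342, +0.9994)
∠(n_2, n_3) = 121.48°
δ = |180° − 121.48°| = 58.52°
58.52° > 2α = 33.40°  →  invalid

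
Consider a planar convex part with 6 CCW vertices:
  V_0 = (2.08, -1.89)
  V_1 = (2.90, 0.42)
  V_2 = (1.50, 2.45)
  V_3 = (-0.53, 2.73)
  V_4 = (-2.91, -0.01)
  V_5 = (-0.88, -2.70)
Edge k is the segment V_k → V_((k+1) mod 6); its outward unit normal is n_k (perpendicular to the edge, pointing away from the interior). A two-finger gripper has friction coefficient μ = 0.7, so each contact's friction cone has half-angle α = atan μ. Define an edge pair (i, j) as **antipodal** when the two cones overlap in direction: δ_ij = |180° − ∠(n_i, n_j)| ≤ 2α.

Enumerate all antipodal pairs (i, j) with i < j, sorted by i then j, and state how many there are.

count = 6; pairs: (0,3), (0,4), (1,4), (2,4), (2,5), (3,5)

α = atan 0.7 = 34.99°;  2α = 69.98°
n_0 = (+0.9424, -0.3345)
n_1 = (+0.8232, +0.5677)
n_2 = (+0.1366, +0.9906)
n_3 = (-0.7550, +0.6558)
n_4 = (-0.7982, -0.6024)
n_5 = (+0.2639, -0.9645)
  (0,1): δ = 125.86°  ·
  (0,2): δ = 78.31°  ·
  (0,3): δ = 21.43°  ✓
  (0,4): δ = 56.58°  ✓
  (0,5): δ = 124.85°  ·
  (1,2): δ = 132.45°  ·
  (1,3): δ = 75.57°  ·
  (1,4): δ = 2.45°  ✓
  (1,5): δ = 70.71°  ·
  (2,3): δ = 123.12°  ·
  (2,4): δ = 45.11°  ✓
  (2,5): δ = 23.16°  ✓
  (3,4): δ = 101.98°  ·
  (3,5): δ = 33.72°  ✓
  (4,5): δ = 111.74°  ·
antipodal pairs: 6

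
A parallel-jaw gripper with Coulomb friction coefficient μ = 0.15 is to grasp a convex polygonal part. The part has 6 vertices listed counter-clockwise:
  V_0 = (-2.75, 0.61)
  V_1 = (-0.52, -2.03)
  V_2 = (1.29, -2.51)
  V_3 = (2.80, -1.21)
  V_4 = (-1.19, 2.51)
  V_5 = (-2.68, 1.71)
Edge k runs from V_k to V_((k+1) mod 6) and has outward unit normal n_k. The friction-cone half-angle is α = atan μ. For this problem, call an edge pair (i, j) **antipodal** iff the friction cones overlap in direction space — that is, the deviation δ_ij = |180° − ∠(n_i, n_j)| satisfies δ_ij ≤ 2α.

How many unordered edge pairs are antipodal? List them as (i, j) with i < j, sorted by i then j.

α = atan 0.15 = 8.53°;  2α = 17.06°
n_0 = (-0.7639, -0.6453)
n_1 = (-0.2563, -0.9666)
n_2 = (+0.6524, -0.7578)
n_3 = (+0.6819, +0.7314)
n_4 = (-0.4730, +0.8810)
n_5 = (-0.9980, +0.0635)
  (0,1): δ = 145.04°  ·
  (0,2): δ = 89.46°  ·
  (0,3): δ = 6.82°  ✓
  (0,4): δ = 78.04°  ·
  (0,5): δ = 136.17°  ·
  (1,2): δ = 124.42°  ·
  (1,3): δ = 28.14°  ·
  (1,4): δ = 43.08°  ·
  (1,5): δ = 101.21°  ·
  (2,3): δ = 83.72°  ·
  (2,4): δ = 12.49°  ✓
  (2,5): δ = 45.63°  ·
  (3,4): δ = 108.77°  ·
  (3,5): δ = 50.65°  ·
  (4,5): δ = 121.87°  ·
antipodal pairs: 2

count = 2; pairs: (0,3), (2,4)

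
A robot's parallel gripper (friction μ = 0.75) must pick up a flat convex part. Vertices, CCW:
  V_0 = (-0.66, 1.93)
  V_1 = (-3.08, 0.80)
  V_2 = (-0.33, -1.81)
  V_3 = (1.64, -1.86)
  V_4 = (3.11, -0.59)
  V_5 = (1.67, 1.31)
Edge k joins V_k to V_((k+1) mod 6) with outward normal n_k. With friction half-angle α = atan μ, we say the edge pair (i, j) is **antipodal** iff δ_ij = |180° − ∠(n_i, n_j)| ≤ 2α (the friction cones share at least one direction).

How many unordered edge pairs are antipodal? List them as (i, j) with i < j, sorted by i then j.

α = atan 0.75 = 36.87°;  2α = 73.74°
n_0 = (-0.4231, +0.9061)
n_1 = (-0.6884, -0.7253)
n_2 = (-0.0254, -0.9997)
n_3 = (+0.6538, -0.7567)
n_4 = (+0.7970, +0.6040)
n_5 = (+0.2571, +0.9664)
  (0,1): δ = 68.53°  ✓
  (0,2): δ = 26.48°  ✓
  (0,3): δ = 15.80°  ✓
  (0,4): δ = 102.13°  ·
  (0,5): δ = 140.07°  ·
  (1,2): δ = 137.95°  ·
  (1,3): δ = 95.67°  ·
  (1,4): δ = 9.34°  ✓
  (1,5): δ = 28.60°  ✓
  (2,3): δ = 137.72°  ·
  (2,4): δ = 51.39°  ✓
  (2,5): δ = 13.45°  ✓
  (3,4): δ = 93.67°  ·
  (3,5): δ = 55.73°  ✓
  (4,5): δ = 142.06°  ·
antipodal pairs: 8

count = 8; pairs: (0,1), (0,2), (0,3), (1,4), (1,5), (2,4), (2,5), (3,5)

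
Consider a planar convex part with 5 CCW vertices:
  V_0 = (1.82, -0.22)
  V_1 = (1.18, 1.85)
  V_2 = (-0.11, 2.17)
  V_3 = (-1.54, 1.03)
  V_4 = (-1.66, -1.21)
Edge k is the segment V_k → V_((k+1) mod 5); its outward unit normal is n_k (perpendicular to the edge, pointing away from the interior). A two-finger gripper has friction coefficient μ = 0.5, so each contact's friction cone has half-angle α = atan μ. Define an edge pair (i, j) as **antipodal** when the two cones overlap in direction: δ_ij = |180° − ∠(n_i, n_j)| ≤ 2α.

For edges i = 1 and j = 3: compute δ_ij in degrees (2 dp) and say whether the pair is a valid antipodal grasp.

α = atan 0.5 = 26.57°;  2α = 53.13°
edge 1: e_1 = (-1.29, +0.32);  n_1 = (+0.2408, +0.9706)
edge 3: e_3 = (-0.12, -2.24);  n_3 = (-0.9986, +0.0535)
∠(n_1, n_3) = 100.87°
δ = |180° − 100.87°| = 79.13°
79.13° > 2α = 53.13°  →  invalid

δ = 79.13°, invalid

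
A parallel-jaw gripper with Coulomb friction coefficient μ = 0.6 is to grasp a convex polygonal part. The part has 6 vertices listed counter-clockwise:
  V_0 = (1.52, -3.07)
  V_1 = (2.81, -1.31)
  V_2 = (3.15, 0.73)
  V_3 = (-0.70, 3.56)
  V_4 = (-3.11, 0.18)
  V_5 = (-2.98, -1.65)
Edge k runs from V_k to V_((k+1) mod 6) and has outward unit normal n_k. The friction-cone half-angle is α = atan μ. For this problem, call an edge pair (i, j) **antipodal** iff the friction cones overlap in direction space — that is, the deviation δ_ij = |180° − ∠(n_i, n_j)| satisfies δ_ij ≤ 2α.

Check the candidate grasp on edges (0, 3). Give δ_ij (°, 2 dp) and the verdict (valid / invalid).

α = atan 0.6 = 30.96°;  2α = 61.93°
edge 0: e_0 = (+1.29, +1.76);  n_0 = (+0.8066, -0.5912)
edge 3: e_3 = (-2.41, -3.38);  n_3 = (-0.8142, +0.5806)
∠(n_0, n_3) = 179.25°
δ = |180° − 179.25°| = 0.75°
0.75° ≤ 2α = 61.93°  →  valid

δ = 0.75°, valid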